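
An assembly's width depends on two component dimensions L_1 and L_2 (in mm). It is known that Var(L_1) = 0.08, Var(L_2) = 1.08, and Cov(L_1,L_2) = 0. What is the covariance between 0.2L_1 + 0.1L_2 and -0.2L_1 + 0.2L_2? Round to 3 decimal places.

Cov(0.2L_1 + 0.1L_2, -0.2L_1 + 0.2L_2) = (0.2)(-0.2)Var(L_1) + (0.1)(0.2)Var(L_2) + [(0.2)(0.2) + (0.1)(-0.2)]Cov(L_1,L_2)
= -0.04·0.08 + 0.02·1.08 + 0.02·0 = 0.0184

0.018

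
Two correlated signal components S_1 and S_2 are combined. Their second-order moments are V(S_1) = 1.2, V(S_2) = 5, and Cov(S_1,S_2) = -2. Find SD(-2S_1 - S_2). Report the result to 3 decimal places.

V(-2S_1 - S_2) = (-2)²·V(S_1) + (-1)²·V(S_2) + 2·(-2)·(-1)·Cov(S_1,S_2)
= 4·1.2 + 1·5 + 4·-2 = 1.8
SD(-2S_1 - S_2) = √1.8 ≈ 1.342

1.342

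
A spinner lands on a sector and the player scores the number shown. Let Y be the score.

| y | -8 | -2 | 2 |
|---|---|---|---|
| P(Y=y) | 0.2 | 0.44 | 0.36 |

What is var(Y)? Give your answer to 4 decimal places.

12.9024

E[Y] = (-8)(0.2) + (-2)(0.44) + (2)(0.36) = -1.76
E[Y²] = (-8)²(0.2) + (-2)²(0.44) + (2)²(0.36) = 16
var(Y) = E[Y²] − (E[Y])² = 16 − (-1.76)² = 12.9024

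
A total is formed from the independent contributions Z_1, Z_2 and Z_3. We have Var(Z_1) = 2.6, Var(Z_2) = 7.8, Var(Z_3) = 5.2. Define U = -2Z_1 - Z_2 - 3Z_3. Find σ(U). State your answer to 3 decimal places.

8.062

By independence, Var(U) = (-2)²Var(Z_1) + (-1)²Var(Z_2) + (-3)²Var(Z_3)
= (-2)²·2.6 + (-1)²·7.8 + (-3)²·5.2 = 65
σ(U) = √65 ≈ 8.062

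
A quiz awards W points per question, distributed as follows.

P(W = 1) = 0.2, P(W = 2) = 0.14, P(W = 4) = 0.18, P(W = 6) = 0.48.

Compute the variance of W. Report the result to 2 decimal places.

E[W] = (1)(0.2) + (2)(0.14) + (4)(0.18) + (6)(0.48) = 4.08
E[W²] = (1)²(0.2) + (2)²(0.14) + (4)²(0.18) + (6)²(0.48) = 20.92
var(W) = E[W²] − (E[W])² = 20.92 − (4.08)² = 4.2736

4.27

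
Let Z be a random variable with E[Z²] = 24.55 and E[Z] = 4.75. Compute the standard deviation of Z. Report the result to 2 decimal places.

1.41

V(Z) = 24.55 − (4.75)² = 1.9875
σ(Z) = √1.9875 ≈ 1.41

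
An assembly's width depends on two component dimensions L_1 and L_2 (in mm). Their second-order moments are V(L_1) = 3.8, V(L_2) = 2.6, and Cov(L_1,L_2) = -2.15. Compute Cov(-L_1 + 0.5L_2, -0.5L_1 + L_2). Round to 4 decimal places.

5.8875

Cov(-L_1 + 0.5L_2, -0.5L_1 + L_2) = (-1)(-0.5)V(L_1) + (0.5)(1)V(L_2) + [(-1)(1) + (0.5)(-0.5)]Cov(L_1,L_2)
= 0.5·3.8 + 0.5·2.6 + -1.25·-2.15 = 5.8875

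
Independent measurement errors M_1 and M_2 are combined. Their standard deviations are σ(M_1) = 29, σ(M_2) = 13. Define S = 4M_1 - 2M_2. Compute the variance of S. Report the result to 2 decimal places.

14132.00

Var(M_1) = 841, Var(M_2) = 169
By independence, Var(S) = (4)²Var(M_1) + (-2)²Var(M_2)
= (4)²·841 + (-2)²·169 = 14132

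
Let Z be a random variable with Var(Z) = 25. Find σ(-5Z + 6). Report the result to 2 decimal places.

25.00

Var(-5Z + 6) = (-5)²·25 = 625
σ(-5Z + 6) = √625 ≈ 25.00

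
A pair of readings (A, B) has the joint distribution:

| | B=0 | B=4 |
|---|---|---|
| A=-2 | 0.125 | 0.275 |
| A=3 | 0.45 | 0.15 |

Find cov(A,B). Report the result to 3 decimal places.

E[A] = 1,  E[B] = 1.7
E[AB] = -0.4
cov(A,B) = E[AB] − E[A]E[B] = -0.4 − (1)(1.7) = -2.1

-2.100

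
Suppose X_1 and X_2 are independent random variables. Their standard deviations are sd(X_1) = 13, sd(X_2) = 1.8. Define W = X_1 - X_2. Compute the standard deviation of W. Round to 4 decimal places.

V(X_1) = 169, V(X_2) = 3.24
By independence, V(W) = (1)²V(X_1) + (-1)²V(X_2)
= (1)²·169 + (-1)²·3.24 = 172.24
sd(W) = √172.24 ≈ 13.1240

13.1240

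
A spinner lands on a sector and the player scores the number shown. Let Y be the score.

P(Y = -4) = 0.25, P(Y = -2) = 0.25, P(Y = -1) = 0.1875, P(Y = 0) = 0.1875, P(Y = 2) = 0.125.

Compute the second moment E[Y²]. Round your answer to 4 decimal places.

E[Y²] = (-4)²(0.25) + (-2)²(0.25) + (-1)²(0.1875) + (0)²(0.1875) + (2)²(0.125) = 5.6875

5.6875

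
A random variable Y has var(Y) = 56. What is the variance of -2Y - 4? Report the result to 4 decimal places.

224.0000

var(-2Y - 4) = (-2)²·var(Y) = 4·56 = 224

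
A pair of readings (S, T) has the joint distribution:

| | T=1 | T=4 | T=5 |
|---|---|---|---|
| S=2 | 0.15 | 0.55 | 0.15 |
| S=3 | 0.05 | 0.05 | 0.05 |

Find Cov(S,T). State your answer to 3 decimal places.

E[S] = 2.15,  E[T] = 3.6
E[ST] = 7.7
Cov(S,T) = E[ST] − E[S]E[T] = 7.7 − (2.15)(3.6) = -0.04

-0.040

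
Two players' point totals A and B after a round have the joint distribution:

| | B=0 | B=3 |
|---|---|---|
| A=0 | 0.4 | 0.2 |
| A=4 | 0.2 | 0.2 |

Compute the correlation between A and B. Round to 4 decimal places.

0.1667

E[A] = 1.6,  E[B] = 1.2
E[AB] = 2.4
cov(A,B) = E[AB] − E[A]E[B] = 2.4 − (1.6)(1.2) = 0.48
Var(A) = 3.84,  Var(B) = 2.16
ρ = 0.48 / √(3.84·2.16) ≈ 0.1667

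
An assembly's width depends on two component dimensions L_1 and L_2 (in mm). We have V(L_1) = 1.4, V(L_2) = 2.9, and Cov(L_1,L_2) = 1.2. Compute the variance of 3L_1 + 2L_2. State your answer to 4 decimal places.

38.6000

V(3L_1 + 2L_2) = (3)²·V(L_1) + (2)²·V(L_2) + 2·(3)·(2)·Cov(L_1,L_2)
= 9·1.4 + 4·2.9 + 12·1.2 = 38.6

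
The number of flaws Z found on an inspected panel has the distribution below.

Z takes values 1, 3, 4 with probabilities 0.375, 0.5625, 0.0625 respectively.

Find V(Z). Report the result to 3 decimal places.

E[Z] = (1)(0.375) + (3)(0.5625) + (4)(0.0625) = 2.3125
E[Z²] = (1)²(0.375) + (3)²(0.5625) + (4)²(0.0625) = 6.4375
V(Z) = E[Z²] − (E[Z])² = 6.4375 − (2.3125)² = 1.08984375

1.090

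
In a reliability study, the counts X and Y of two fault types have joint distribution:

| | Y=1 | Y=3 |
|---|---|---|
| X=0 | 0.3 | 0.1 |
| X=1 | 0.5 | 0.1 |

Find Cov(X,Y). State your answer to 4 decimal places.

-0.0400

E[X] = 0.6,  E[Y] = 1.4
E[XY] = 0.8
Cov(X,Y) = E[XY] − E[X]E[Y] = 0.8 − (0.6)(1.4) = -0.04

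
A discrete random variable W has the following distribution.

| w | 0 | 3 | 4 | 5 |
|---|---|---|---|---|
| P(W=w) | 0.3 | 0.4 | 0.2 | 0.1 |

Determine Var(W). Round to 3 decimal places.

E[W] = (0)(0.3) + (3)(0.4) + (4)(0.2) + (5)(0.1) = 2.5
E[W²] = (0)²(0.3) + (3)²(0.4) + (4)²(0.2) + (5)²(0.1) = 9.3
Var(W) = E[W²] − (E[W])² = 9.3 − (2.5)² = 3.05

3.050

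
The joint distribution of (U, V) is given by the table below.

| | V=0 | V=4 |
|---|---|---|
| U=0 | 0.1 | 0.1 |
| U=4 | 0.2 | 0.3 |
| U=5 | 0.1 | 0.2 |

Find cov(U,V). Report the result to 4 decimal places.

E[U] = 3.5,  E[V] = 2.4
E[UV] = 8.8
cov(U,V) = E[UV] − E[U]E[V] = 8.8 − (3.5)(2.4) = 0.4

0.4000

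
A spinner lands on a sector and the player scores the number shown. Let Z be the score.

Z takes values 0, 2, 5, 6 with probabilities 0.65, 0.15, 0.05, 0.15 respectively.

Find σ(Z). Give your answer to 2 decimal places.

E[Z] = (0)(0.65) + (2)(0.15) + (5)(0.05) + (6)(0.15) = 1.45
E[Z²] = (0)²(0.65) + (2)²(0.15) + (5)²(0.05) + (6)²(0.15) = 7.25
Var(Z) = E[Z²] − (E[Z])² = 7.25 − (1.45)² = 5.1475
σ(Z) = √5.1475 ≈ 2.27

2.27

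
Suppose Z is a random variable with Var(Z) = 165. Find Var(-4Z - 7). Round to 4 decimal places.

2640.0000

Var(-4Z - 7) = (-4)²·Var(Z) = 16·165 = 2640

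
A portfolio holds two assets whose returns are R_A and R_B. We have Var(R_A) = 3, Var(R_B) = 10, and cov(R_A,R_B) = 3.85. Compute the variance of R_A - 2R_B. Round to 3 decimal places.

27.600

Var(R_A - 2R_B) = (1)²·Var(R_A) + (-2)²·Var(R_B) + 2·(1)·(-2)·cov(R_A,R_B)
= 1·3 + 4·10 + -4·3.85 = 27.6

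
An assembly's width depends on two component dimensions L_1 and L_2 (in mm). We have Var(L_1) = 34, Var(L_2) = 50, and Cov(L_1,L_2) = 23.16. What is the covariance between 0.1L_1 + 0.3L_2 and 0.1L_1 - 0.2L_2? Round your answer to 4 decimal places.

Cov(0.1L_1 + 0.3L_2, 0.1L_1 - 0.2L_2) = (0.1)(0.1)Var(L_1) + (0.3)(-0.2)Var(L_2) + [(0.1)(-0.2) + (0.3)(0.1)]Cov(L_1,L_2)
= 0.01·34 + -0.06·50 + 0.01·23.16 = -2.4284

-2.4284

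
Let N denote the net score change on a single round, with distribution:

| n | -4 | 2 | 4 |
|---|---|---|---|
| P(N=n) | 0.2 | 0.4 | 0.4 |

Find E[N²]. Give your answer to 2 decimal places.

11.20

E[N²] = (-4)²(0.2) + (2)²(0.4) + (4)²(0.4) = 11.2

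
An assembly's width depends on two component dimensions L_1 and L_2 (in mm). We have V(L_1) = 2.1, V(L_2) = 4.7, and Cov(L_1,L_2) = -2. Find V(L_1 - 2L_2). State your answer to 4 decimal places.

V(L_1 - 2L_2) = (1)²·V(L_1) + (-2)²·V(L_2) + 2·(1)·(-2)·Cov(L_1,L_2)
= 1·2.1 + 4·4.7 + -4·-2 = 28.9

28.9000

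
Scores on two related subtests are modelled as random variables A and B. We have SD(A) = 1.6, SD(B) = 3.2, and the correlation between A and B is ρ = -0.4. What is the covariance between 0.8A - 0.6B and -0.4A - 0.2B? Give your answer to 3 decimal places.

0.246

V(A) = (1.6)² = 2.56;  V(B) = (3.2)² = 10.24
cov(A,B) = ρ·SD(A)·SD(B) = -0.4·1.6·3.2 = -2.048
cov(0.8A - 0.6B, -0.4A - 0.2B) = (0.8)(-0.4)V(A) + (-0.6)(-0.2)V(B) + [(0.8)(-0.2) + (-0.6)(-0.4)]cov(A,B)
= -0.32·2.56 + 0.12·10.24 + 0.08·-2.048 = 0.24576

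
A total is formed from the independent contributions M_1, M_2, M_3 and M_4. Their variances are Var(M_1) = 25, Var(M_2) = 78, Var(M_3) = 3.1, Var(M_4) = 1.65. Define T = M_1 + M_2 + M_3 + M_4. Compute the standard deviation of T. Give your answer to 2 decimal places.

10.38

By independence, Var(T) = (1)²Var(M_1) + (1)²Var(M_2) + (1)²Var(M_3) + (1)²Var(M_4)
= (1)²·25 + (1)²·78 + (1)²·3.1 + (1)²·1.65 = 107.75
σ(T) = √107.75 ≈ 10.38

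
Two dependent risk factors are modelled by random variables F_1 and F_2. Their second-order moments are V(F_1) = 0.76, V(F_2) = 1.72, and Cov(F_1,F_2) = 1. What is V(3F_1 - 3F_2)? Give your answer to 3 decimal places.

V(3F_1 - 3F_2) = (3)²·V(F_1) + (-3)²·V(F_2) + 2·(3)·(-3)·Cov(F_1,F_2)
= 9·0.76 + 9·1.72 + -18·1 = 4.32

4.320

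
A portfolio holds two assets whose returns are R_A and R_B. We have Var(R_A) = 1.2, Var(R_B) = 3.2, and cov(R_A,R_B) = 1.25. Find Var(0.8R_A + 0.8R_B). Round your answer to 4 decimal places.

4.4160

Var(0.8R_A + 0.8R_B) = (0.8)²·Var(R_A) + (0.8)²·Var(R_B) + 2·(0.8)·(0.8)·cov(R_A,R_B)
= 0.64·1.2 + 0.64·3.2 + 1.28·1.25 = 4.416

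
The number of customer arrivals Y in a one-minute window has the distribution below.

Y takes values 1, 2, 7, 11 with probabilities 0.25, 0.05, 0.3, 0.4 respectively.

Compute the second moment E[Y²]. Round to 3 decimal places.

E[Y²] = (1)²(0.25) + (2)²(0.05) + (7)²(0.3) + (11)²(0.4) = 63.55

63.550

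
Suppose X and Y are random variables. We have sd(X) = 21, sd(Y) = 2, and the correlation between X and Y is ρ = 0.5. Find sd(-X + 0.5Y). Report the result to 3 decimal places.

V(X) = (21)² = 441;  V(Y) = (2)² = 4
Cov(X,Y) = ρ·sd(X)·sd(Y) = 0.5·21·2 = 21
V(-X + 0.5Y) = (-1)²·V(X) + (0.5)²·V(Y) + 2·(-1)·(0.5)·Cov(X,Y)
= 1·441 + 0.25·4 + -1·21 = 421
sd(-X + 0.5Y) = √421 ≈ 20.518

20.518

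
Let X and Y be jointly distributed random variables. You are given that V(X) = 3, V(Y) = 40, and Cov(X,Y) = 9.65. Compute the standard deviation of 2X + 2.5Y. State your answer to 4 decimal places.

V(2X + 2.5Y) = (2)²·V(X) + (2.5)²·V(Y) + 2·(2)·(2.5)·Cov(X,Y)
= 4·3 + 6.25·40 + 10·9.65 = 358.5
SD(2X + 2.5Y) = √358.5 ≈ 18.9341

18.9341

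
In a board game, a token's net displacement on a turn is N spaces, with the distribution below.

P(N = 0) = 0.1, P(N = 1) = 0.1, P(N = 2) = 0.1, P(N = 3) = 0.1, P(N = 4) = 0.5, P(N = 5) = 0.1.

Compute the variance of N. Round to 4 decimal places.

2.2900

E[N] = (0)(0.1) + (1)(0.1) + (2)(0.1) + (3)(0.1) + (4)(0.5) + (5)(0.1) = 3.1
E[N²] = (0)²(0.1) + (1)²(0.1) + (2)²(0.1) + (3)²(0.1) + (4)²(0.5) + (5)²(0.1) = 11.9
Var(N) = E[N²] − (E[N])² = 11.9 − (3.1)² = 2.29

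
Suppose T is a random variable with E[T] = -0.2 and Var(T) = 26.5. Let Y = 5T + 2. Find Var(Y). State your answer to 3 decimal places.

662.500

Var(5T + 2) = (5)²·Var(T) = 25·26.5 = 662.5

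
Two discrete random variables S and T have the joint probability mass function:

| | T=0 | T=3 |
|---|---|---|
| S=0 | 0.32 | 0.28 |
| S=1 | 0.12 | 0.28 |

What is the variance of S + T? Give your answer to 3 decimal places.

2.794

E[S] = 0.4,  E[T] = 1.68,  E[ST] = 0.84
V(S) = 0.4 − (0.4)² = 0.24;  V(T) = 5.04 − (1.68)² = 2.2176
Cov(S,T) = 0.84 − (0.4)(1.68) = 0.168
V(S + T) = (1)²·0.24 + (1)²·2.2176 + 2·(1)·(1)·0.168 = 2.7936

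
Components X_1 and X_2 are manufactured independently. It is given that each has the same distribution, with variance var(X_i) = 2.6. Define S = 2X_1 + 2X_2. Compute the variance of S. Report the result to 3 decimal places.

20.800

By independence, var(S) = (2)²var(X_1) + (2)²var(X_2)
= (2)²·2.6 + (2)²·2.6 = 20.8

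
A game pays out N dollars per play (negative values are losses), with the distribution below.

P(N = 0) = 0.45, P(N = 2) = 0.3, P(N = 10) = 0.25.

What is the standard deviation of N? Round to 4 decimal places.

E[N] = (0)(0.45) + (2)(0.3) + (10)(0.25) = 3.1
E[N²] = (0)²(0.45) + (2)²(0.3) + (10)²(0.25) = 26.2
var(N) = E[N²] − (E[N])² = 26.2 − (3.1)² = 16.59
SD(N) = √16.59 ≈ 4.0731

4.0731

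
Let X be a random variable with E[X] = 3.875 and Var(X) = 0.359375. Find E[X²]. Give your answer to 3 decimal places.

E[X²] = Var(X) + (E[X])² = 0.359375 + (3.875)² = 15.375

15.375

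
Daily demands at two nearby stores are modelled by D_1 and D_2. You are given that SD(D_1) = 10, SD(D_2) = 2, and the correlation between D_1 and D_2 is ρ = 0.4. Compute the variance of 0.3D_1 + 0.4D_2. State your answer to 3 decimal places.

11.560

V(D_1) = (10)² = 100;  V(D_2) = (2)² = 4
cov(D_1,D_2) = ρ·SD(D_1)·SD(D_2) = 0.4·10·2 = 8
V(0.3D_1 + 0.4D_2) = (0.3)²·V(D_1) + (0.4)²·V(D_2) + 2·(0.3)·(0.4)·cov(D_1,D_2)
= 0.09·100 + 0.16·4 + 0.24·8 = 11.56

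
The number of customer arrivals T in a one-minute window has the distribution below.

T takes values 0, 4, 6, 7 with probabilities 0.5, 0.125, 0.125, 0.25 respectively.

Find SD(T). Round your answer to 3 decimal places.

E[T] = (0)(0.5) + (4)(0.125) + (6)(0.125) + (7)(0.25) = 3
E[T²] = (0)²(0.5) + (4)²(0.125) + (6)²(0.125) + (7)²(0.25) = 18.75
Var(T) = E[T²] − (E[T])² = 18.75 − (3)² = 9.75
SD(T) = √9.75 ≈ 3.122

3.122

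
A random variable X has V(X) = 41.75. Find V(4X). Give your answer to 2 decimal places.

V(4X) = (4)²·V(X) = 16·41.75 = 668

668.00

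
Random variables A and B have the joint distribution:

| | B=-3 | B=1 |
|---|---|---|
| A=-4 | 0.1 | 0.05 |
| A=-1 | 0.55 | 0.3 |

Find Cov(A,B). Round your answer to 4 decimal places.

0.0300

E[A] = -1.45,  E[B] = -1.6
E[AB] = 2.35
Cov(A,B) = E[AB] − E[A]E[B] = 2.35 − (-1.45)(-1.6) = 0.03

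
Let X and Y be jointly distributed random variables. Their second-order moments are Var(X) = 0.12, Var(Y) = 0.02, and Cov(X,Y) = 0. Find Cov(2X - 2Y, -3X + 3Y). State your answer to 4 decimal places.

Cov(2X - 2Y, -3X + 3Y) = (2)(-3)Var(X) + (-2)(3)Var(Y) + [(2)(3) + (-2)(-3)]Cov(X,Y)
= -6·0.12 + -6·0.02 + 12·0 = -0.84

-0.8400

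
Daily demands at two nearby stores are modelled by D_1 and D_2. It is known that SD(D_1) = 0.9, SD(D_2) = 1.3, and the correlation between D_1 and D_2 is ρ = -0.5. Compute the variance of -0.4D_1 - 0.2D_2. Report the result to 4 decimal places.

Var(D_1) = (0.9)² = 0.81;  Var(D_2) = (1.3)² = 1.69
cov(D_1,D_2) = ρ·SD(D_1)·SD(D_2) = -0.5·0.9·1.3 = -0.585
Var(-0.4D_1 - 0.2D_2) = (-0.4)²·Var(D_1) + (-0.2)²·Var(D_2) + 2·(-0.4)·(-0.2)·cov(D_1,D_2)
= 0.16·0.81 + 0.04·1.69 + 0.16·-0.585 = 0.1036

0.1036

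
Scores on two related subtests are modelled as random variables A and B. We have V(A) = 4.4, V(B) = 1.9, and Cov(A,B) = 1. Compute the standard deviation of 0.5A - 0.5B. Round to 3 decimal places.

1.037

V(0.5A - 0.5B) = (0.5)²·V(A) + (-0.5)²·V(B) + 2·(0.5)·(-0.5)·Cov(A,B)
= 0.25·4.4 + 0.25·1.9 + -0.5·1 = 1.075
σ(0.5A - 0.5B) = √1.075 ≈ 1.037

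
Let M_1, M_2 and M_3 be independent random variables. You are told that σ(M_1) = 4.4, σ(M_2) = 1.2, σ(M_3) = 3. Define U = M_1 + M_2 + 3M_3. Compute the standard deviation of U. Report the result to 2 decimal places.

Var(M_1) = 19.36, Var(M_2) = 1.44, Var(M_3) = 9
By independence, Var(U) = (1)²Var(M_1) + (1)²Var(M_2) + (3)²Var(M_3)
= (1)²·19.36 + (1)²·1.44 + (3)²·9 = 101.8
σ(U) = √101.8 ≈ 10.09

10.09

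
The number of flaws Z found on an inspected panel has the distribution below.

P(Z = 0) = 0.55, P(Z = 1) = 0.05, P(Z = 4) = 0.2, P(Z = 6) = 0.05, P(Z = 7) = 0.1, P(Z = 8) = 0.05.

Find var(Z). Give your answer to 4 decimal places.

8.0875

E[Z] = (0)(0.55) + (1)(0.05) + (4)(0.2) + (6)(0.05) + (7)(0.1) + (8)(0.05) = 2.25
E[Z²] = (0)²(0.55) + (1)²(0.05) + (4)²(0.2) + (6)²(0.05) + (7)²(0.1) + (8)²(0.05) = 13.15
var(Z) = E[Z²] − (E[Z])² = 13.15 − (2.25)² = 8.0875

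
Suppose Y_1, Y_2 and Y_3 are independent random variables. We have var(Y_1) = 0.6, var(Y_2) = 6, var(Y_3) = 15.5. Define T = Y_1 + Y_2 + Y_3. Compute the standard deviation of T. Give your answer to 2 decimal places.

By independence, var(T) = (1)²var(Y_1) + (1)²var(Y_2) + (1)²var(Y_3)
= (1)²·0.6 + (1)²·6 + (1)²·15.5 = 22.1
SD(T) = √22.1 ≈ 4.70

4.70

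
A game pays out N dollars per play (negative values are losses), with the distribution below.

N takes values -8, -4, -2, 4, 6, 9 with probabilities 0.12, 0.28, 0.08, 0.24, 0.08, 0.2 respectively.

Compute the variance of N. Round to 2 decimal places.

34.40

E[N] = (-8)(0.12) + (-4)(0.28) + (-2)(0.08) + (4)(0.24) + (6)(0.08) + (9)(0.2) = 1
E[N²] = (-8)²(0.12) + (-4)²(0.28) + (-2)²(0.08) + (4)²(0.24) + (6)²(0.08) + (9)²(0.2) = 35.4
Var(N) = E[N²] − (E[N])² = 35.4 − (1)² = 34.4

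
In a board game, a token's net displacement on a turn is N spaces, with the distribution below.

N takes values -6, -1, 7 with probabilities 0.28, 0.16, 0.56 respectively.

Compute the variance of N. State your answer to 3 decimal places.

33.354

E[N] = (-6)(0.28) + (-1)(0.16) + (7)(0.56) = 2.08
E[N²] = (-6)²(0.28) + (-1)²(0.16) + (7)²(0.56) = 37.68
var(N) = E[N²] − (E[N])² = 37.68 − (2.08)² = 33.3536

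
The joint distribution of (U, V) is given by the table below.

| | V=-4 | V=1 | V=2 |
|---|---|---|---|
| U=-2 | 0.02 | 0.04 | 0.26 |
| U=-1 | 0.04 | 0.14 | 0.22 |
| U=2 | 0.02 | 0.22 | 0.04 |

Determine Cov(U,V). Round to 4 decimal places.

-0.4024

E[U] = -0.48,  E[V] = 1.12
E[UV] = -0.94
Cov(U,V) = E[UV] − E[U]E[V] = -0.94 − (-0.48)(1.12) = -0.4024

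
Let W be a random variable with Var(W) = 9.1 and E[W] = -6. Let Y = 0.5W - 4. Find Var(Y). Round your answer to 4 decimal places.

Var(0.5W - 4) = (0.5)²·Var(W) = 0.25·9.1 = 2.275

2.2750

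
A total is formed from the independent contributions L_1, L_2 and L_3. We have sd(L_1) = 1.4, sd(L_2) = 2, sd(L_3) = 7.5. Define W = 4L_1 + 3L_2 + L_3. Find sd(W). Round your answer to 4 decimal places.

Var(L_1) = 1.96, Var(L_2) = 4, Var(L_3) = 56.25
By independence, Var(W) = (4)²Var(L_1) + (3)²Var(L_2) + (1)²Var(L_3)
= (4)²·1.96 + (3)²·4 + (1)²·56.25 = 123.61
sd(W) = √123.61 ≈ 11.1180

11.1180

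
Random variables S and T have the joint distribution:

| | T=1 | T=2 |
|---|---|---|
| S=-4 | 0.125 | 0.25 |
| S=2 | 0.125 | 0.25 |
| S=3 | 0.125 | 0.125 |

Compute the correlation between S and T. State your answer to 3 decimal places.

-0.083

E[S] = 0,  E[T] = 1.625
E[ST] = -0.125
Cov(S,T) = E[ST] − E[S]E[T] = -0.125 − (0)(1.625) = -0.125
Var(S) = 9.75,  Var(T) = 0.234375
ρ = -0.125 / √(9.75·0.234375) ≈ -0.083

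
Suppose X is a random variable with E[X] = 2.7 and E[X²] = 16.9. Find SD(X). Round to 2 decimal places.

Var(X) = 16.9 − (2.7)² = 9.61
SD(X) = √9.61 ≈ 3.10

3.10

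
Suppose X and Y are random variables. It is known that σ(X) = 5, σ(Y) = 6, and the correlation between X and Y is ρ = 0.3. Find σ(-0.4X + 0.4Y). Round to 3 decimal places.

2.623

var(X) = (5)² = 25;  var(Y) = (6)² = 36
Cov(X,Y) = ρ·σ(X)·σ(Y) = 0.3·5·6 = 9
var(-0.4X + 0.4Y) = (-0.4)²·var(X) + (0.4)²·var(Y) + 2·(-0.4)·(0.4)·Cov(X,Y)
= 0.16·25 + 0.16·36 + -0.32·9 = 6.88
σ(-0.4X + 0.4Y) = √6.88 ≈ 2.623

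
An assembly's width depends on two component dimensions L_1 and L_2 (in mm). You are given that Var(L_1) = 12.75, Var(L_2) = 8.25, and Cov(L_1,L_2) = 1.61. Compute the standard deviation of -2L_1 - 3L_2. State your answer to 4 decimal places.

Var(-2L_1 - 3L_2) = (-2)²·Var(L_1) + (-3)²·Var(L_2) + 2·(-2)·(-3)·Cov(L_1,L_2)
= 4·12.75 + 9·8.25 + 12·1.61 = 144.57
σ(-2L_1 - 3L_2) = √144.57 ≈ 12.0237

12.0237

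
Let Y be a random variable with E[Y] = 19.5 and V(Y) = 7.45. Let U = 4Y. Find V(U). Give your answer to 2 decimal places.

119.20

V(4Y) = (4)²·V(Y) = 16·7.45 = 119.2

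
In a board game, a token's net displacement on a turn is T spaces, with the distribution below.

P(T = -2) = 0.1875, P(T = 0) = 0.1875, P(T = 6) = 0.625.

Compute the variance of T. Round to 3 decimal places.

11.859

E[T] = (-2)(0.1875) + (0)(0.1875) + (6)(0.625) = 3.375
E[T²] = (-2)²(0.1875) + (0)²(0.1875) + (6)²(0.625) = 23.25
var(T) = E[T²] − (E[T])² = 23.25 − (3.375)² = 11.859375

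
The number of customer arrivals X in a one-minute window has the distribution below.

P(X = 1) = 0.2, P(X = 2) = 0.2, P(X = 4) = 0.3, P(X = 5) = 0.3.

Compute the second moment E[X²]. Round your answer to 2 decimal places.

13.30

E[X²] = (1)²(0.2) + (2)²(0.2) + (4)²(0.3) + (5)²(0.3) = 13.3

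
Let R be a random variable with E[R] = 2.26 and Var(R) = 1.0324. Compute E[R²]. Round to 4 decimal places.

6.1400

E[R²] = Var(R) + (E[R])² = 1.0324 + (2.26)² = 6.14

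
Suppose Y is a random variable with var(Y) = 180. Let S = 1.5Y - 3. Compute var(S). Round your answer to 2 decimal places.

405.00

var(1.5Y - 3) = (1.5)²·var(Y) = 2.25·180 = 405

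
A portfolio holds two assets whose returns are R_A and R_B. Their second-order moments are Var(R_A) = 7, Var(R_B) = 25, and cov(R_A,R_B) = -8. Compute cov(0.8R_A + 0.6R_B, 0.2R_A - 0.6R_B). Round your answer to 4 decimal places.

cov(0.8R_A + 0.6R_B, 0.2R_A - 0.6R_B) = (0.8)(0.2)Var(R_A) + (0.6)(-0.6)Var(R_B) + [(0.8)(-0.6) + (0.6)(0.2)]cov(R_A,R_B)
= 0.16·7 + -0.36·25 + -0.36·-8 = -5

-5.0000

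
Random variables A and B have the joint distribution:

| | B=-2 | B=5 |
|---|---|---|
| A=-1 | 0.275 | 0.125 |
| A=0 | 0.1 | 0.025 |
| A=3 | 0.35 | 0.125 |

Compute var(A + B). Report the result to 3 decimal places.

E[A] = 1.025,  E[B] = -0.075,  E[AB] = -0.3
var(A) = 4.675 − (1.025)² = 3.624375;  var(B) = 9.775 − (-0.075)² = 9.769375
cov(A,B) = -0.3 − (1.025)(-0.075) = -0.223125
var(A + B) = (1)²·3.624375 + (1)²·9.769375 + 2·(1)·(1)·-0.223125 = 12.9475

12.948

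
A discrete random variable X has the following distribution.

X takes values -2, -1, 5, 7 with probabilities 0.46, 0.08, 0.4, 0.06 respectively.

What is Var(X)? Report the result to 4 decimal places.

E[X] = (-2)(0.46) + (-1)(0.08) + (5)(0.4) + (7)(0.06) = 1.42
E[X²] = (-2)²(0.46) + (-1)²(0.08) + (5)²(0.4) + (7)²(0.06) = 14.86
Var(X) = E[X²] − (E[X])² = 14.86 − (1.42)² = 12.8436

12.8436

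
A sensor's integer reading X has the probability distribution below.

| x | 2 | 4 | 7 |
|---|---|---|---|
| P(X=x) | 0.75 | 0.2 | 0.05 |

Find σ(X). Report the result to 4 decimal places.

1.2757

E[X] = (2)(0.75) + (4)(0.2) + (7)(0.05) = 2.65
E[X²] = (2)²(0.75) + (4)²(0.2) + (7)²(0.05) = 8.65
Var(X) = E[X²] − (E[X])² = 8.65 − (2.65)² = 1.6275
σ(X) = √1.6275 ≈ 1.2757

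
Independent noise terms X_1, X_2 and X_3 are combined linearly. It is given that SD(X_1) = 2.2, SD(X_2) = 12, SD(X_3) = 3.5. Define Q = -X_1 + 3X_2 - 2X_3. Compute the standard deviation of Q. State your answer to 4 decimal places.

Var(X_1) = 4.84, Var(X_2) = 144, Var(X_3) = 12.25
By independence, Var(Q) = (-1)²Var(X_1) + (3)²Var(X_2) + (-2)²Var(X_3)
= (-1)²·4.84 + (3)²·144 + (-2)²·12.25 = 1349.84
SD(Q) = √1349.84 ≈ 36.7402

36.7402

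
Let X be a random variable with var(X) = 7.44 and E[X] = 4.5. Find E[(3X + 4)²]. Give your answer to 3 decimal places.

373.210

E[3X + 4] = 3·4.5 + 4 = 17.5
var(3X + 4) = (3)²·7.44 = 66.96
E[(3X + 4)²] = var((3X + 4)) + (E[(3X + 4)])² = 66.96 + (17.5)² = 373.21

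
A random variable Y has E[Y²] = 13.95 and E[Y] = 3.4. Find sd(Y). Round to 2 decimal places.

Var(Y) = 13.95 − (3.4)² = 2.39
sd(Y) = √2.39 ≈ 1.55

1.55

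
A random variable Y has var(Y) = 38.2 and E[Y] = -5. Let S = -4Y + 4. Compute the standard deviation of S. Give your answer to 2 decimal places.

24.72

var(-4Y + 4) = (-4)²·38.2 = 611.2
SD(S) = √611.2 ≈ 24.72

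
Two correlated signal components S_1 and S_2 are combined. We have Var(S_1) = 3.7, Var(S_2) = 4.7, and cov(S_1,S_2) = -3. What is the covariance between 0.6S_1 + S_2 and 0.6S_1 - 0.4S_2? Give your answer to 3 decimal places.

-1.628

cov(0.6S_1 + S_2, 0.6S_1 - 0.4S_2) = (0.6)(0.6)Var(S_1) + (1)(-0.4)Var(S_2) + [(0.6)(-0.4) + (1)(0.6)]cov(S_1,S_2)
= 0.36·3.7 + -0.4·4.7 + 0.36·-3 = -1.628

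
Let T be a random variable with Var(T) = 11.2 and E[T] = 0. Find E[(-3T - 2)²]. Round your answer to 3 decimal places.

104.800

E[-3T - 2] = -3·0 − 2 = -2
Var(-3T - 2) = (-3)²·11.2 = 100.8
E[(-3T - 2)²] = Var((-3T - 2)) + (E[(-3T - 2)])² = 100.8 + (-2)² = 104.8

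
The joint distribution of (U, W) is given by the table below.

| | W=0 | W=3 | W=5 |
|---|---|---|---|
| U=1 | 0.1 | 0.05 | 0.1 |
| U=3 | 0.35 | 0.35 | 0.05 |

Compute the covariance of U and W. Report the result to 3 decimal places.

-0.325

E[U] = 2.5,  E[W] = 1.95
E[UW] = 4.55
Cov(U,W) = E[UW] − E[U]E[W] = 4.55 − (2.5)(1.95) = -0.325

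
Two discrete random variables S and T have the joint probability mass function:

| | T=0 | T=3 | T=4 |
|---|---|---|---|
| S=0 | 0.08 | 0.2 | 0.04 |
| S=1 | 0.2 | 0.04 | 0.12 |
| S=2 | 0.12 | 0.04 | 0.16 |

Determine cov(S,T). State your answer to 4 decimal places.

E[S] = 1,  E[T] = 2.12
E[ST] = 2.12
cov(S,T) = E[ST] − E[S]E[T] = 2.12 − (1)(2.12) = 0

0.0000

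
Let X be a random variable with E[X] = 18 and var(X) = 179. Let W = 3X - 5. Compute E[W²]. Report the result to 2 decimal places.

4012.00

E[3X - 5] = 3·18 − 5 = 49
var(3X - 5) = (3)²·179 = 1611
E[W²] = var(W) + (E[W])² = 1611 + (49)² = 4012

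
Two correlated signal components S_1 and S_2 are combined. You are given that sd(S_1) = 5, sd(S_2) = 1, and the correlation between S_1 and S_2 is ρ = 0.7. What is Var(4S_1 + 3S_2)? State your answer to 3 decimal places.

Var(S_1) = (5)² = 25;  Var(S_2) = (1)² = 1
Cov(S_1,S_2) = ρ·sd(S_1)·sd(S_2) = 0.7·5·1 = 3.5
Var(4S_1 + 3S_2) = (4)²·Var(S_1) + (3)²·Var(S_2) + 2·(4)·(3)·Cov(S_1,S_2)
= 16·25 + 9·1 + 24·3.5 = 493

493.000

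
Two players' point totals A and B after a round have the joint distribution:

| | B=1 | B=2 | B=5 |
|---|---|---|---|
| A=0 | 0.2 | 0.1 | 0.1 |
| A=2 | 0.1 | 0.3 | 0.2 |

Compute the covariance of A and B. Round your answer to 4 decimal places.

E[A] = 1.2,  E[B] = 2.6
E[AB] = 3.4
Cov(A,B) = E[AB] − E[A]E[B] = 3.4 − (1.2)(2.6) = 0.28

0.2800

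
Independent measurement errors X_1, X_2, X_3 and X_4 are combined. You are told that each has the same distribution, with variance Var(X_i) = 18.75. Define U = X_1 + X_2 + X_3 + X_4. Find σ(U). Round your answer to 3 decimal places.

By independence, Var(U) = (1)²Var(X_1) + (1)²Var(X_2) + (1)²Var(X_3) + (1)²Var(X_4)
= (1)²·18.75 + (1)²·18.75 + (1)²·18.75 + (1)²·18.75 = 75
σ(U) = √75 ≈ 8.660

8.660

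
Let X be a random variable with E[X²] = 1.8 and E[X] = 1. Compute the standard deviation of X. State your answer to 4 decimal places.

0.8944

V(X) = 1.8 − (1)² = 0.8
SD(X) = √0.8 ≈ 0.8944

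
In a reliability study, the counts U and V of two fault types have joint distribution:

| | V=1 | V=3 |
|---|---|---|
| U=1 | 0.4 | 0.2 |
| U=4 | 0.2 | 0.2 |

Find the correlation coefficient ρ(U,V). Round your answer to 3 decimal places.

0.167

E[U] = 2.2,  E[V] = 1.8
E[UV] = 4.2
Cov(U,V) = E[UV] − E[U]E[V] = 4.2 − (2.2)(1.8) = 0.24
Var(U) = 2.16,  Var(V) = 0.96
ρ = 0.24 / √(2.16·0.96) ≈ 0.167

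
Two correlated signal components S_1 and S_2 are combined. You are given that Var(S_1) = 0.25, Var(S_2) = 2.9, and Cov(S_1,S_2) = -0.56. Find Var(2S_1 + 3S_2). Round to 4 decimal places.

Var(2S_1 + 3S_2) = (2)²·Var(S_1) + (3)²·Var(S_2) + 2·(2)·(3)·Cov(S_1,S_2)
= 4·0.25 + 9·2.9 + 12·-0.56 = 20.38

20.3800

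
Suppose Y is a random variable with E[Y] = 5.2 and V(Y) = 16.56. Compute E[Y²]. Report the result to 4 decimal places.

E[Y²] = V(Y) + (E[Y])² = 16.56 + (5.2)² = 43.6

43.6000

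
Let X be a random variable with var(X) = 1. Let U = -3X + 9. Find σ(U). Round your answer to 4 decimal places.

3.0000

var(-3X + 9) = (-3)²·1 = 9
σ(U) = √9 ≈ 3.0000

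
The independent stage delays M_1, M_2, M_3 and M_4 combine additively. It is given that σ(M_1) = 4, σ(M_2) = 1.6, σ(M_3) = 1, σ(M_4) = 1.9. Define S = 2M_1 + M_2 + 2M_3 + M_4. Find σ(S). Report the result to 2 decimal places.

8.61

Var(M_1) = 16, Var(M_2) = 2.56, Var(M_3) = 1, Var(M_4) = 3.61
By independence, Var(S) = (2)²Var(M_1) + (1)²Var(M_2) + (2)²Var(M_3) + (1)²Var(M_4)
= (2)²·16 + (1)²·2.56 + (2)²·1 + (1)²·3.61 = 74.17
σ(S) = √74.17 ≈ 8.61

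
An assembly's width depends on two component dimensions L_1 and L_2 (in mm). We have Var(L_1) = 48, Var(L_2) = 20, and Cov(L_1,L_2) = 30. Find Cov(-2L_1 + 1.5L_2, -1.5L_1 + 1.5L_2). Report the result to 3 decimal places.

Cov(-2L_1 + 1.5L_2, -1.5L_1 + 1.5L_2) = (-2)(-1.5)Var(L_1) + (1.5)(1.5)Var(L_2) + [(-2)(1.5) + (1.5)(-1.5)]Cov(L_1,L_2)
= 3·48 + 2.25·20 + -5.25·30 = 31.5

31.500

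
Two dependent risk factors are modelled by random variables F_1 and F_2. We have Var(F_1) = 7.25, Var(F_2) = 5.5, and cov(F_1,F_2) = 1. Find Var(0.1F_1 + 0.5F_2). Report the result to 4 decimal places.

Var(0.1F_1 + 0.5F_2) = (0.1)²·Var(F_1) + (0.5)²·Var(F_2) + 2·(0.1)·(0.5)·cov(F_1,F_2)
= 0.01·7.25 + 0.25·5.5 + 0.1·1 = 1.5475

1.5475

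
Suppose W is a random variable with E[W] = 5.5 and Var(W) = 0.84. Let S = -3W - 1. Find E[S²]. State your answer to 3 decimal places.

E[-3W - 1] = -3·5.5 − 1 = -17.5
Var(-3W - 1) = (-3)²·0.84 = 7.56
E[S²] = Var(S) + (E[S])² = 7.56 + (-17.5)² = 313.81

313.810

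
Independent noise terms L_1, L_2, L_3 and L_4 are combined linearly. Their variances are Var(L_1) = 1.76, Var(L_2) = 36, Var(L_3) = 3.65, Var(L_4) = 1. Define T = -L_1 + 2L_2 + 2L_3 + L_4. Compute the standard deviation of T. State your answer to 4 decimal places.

12.7028

By independence, Var(T) = (-1)²Var(L_1) + (2)²Var(L_2) + (2)²Var(L_3) + (1)²Var(L_4)
= (-1)²·1.76 + (2)²·36 + (2)²·3.65 + (1)²·1 = 161.36
SD(T) = √161.36 ≈ 12.7028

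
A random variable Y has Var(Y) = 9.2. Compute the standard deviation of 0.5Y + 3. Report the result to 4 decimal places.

1.5166

Var(0.5Y + 3) = (0.5)²·9.2 = 2.3
σ(0.5Y + 3) = √2.3 ≈ 1.5166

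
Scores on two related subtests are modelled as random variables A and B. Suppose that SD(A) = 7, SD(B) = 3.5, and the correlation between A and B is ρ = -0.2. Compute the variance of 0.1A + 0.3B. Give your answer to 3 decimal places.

V(A) = (7)² = 49;  V(B) = (3.5)² = 12.25
Cov(A,B) = ρ·SD(A)·SD(B) = -0.2·7·3.5 = -4.9
V(0.1A + 0.3B) = (0.1)²·V(A) + (0.3)²·V(B) + 2·(0.1)·(0.3)·Cov(A,B)
= 0.01·49 + 0.09·12.25 + 0.06·-4.9 = 1.2985

1.299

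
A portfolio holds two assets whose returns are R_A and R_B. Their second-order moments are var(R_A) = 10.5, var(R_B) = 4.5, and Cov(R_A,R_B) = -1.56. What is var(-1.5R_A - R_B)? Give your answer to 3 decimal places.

var(-1.5R_A - R_B) = (-1.5)²·var(R_A) + (-1)²·var(R_B) + 2·(-1.5)·(-1)·Cov(R_A,R_B)
= 2.25·10.5 + 1·4.5 + 3·-1.56 = 23.445

23.445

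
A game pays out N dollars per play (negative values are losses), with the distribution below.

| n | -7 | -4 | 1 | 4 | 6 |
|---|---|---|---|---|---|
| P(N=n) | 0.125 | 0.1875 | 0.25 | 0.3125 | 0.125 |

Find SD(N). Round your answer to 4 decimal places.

4.2993

E[N] = (-7)(0.125) + (-4)(0.1875) + (1)(0.25) + (4)(0.3125) + (6)(0.125) = 0.625
E[N²] = (-7)²(0.125) + (-4)²(0.1875) + (1)²(0.25) + (4)²(0.3125) + (6)²(0.125) = 18.875
Var(N) = E[N²] − (E[N])² = 18.875 − (0.625)² = 18.484375
SD(N) = √18.484375 ≈ 4.2993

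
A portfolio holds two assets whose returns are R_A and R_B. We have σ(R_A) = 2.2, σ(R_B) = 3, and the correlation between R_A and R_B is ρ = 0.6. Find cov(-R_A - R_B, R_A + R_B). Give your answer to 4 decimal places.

-21.7600

Var(R_A) = (2.2)² = 4.84;  Var(R_B) = (3)² = 9
cov(R_A,R_B) = ρ·σ(R_A)·σ(R_B) = 0.6·2.2·3 = 3.96
cov(-R_A - R_B, R_A + R_B) = (-1)(1)Var(R_A) + (-1)(1)Var(R_B) + [(-1)(1) + (-1)(1)]cov(R_A,R_B)
= -1·4.84 + -1·9 + -2·3.96 = -21.76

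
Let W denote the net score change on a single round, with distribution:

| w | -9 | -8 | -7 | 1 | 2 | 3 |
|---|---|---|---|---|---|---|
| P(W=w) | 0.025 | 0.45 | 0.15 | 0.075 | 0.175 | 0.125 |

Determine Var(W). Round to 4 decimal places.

E[W] = (-9)(0.025) + (-8)(0.45) + (-7)(0.15) + (1)(0.075) + (2)(0.175) + (3)(0.125) = -4.075
E[W²] = (-9)²(0.025) + (-8)²(0.45) + (-7)²(0.15) + (1)²(0.075) + (2)²(0.175) + (3)²(0.125) = 40.075
Var(W) = E[W²] − (E[W])² = 40.075 − (-4.075)² = 23.469375

23.4694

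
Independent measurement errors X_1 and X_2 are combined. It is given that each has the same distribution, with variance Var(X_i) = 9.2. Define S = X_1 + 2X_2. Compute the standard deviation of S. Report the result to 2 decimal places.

6.78

By independence, Var(S) = (1)²Var(X_1) + (2)²Var(X_2)
= (1)²·9.2 + (2)²·9.2 = 46
SD(S) = √46 ≈ 6.78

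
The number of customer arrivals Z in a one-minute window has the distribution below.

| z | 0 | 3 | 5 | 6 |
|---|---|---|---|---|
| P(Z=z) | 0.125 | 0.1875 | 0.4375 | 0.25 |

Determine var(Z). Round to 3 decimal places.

3.563

E[Z] = (0)(0.125) + (3)(0.1875) + (5)(0.4375) + (6)(0.25) = 4.25
E[Z²] = (0)²(0.125) + (3)²(0.1875) + (5)²(0.4375) + (6)²(0.25) = 21.625
var(Z) = E[Z²] − (E[Z])² = 21.625 − (4.25)² = 3.5625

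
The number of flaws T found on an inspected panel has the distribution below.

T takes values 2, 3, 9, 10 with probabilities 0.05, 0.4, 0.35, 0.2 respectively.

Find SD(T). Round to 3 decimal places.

3.248

E[T] = (2)(0.05) + (3)(0.4) + (9)(0.35) + (10)(0.2) = 6.45
E[T²] = (2)²(0.05) + (3)²(0.4) + (9)²(0.35) + (10)²(0.2) = 52.15
Var(T) = E[T²] − (E[T])² = 52.15 − (6.45)² = 10.5475
SD(T) = √10.5475 ≈ 3.248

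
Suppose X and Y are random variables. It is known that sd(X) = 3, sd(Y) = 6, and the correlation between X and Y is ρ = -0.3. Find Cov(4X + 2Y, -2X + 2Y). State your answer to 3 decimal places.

Var(X) = (3)² = 9;  Var(Y) = (6)² = 36
Cov(X,Y) = ρ·sd(X)·sd(Y) = -0.3·3·6 = -5.4
Cov(4X + 2Y, -2X + 2Y) = (4)(-2)Var(X) + (2)(2)Var(Y) + [(4)(2) + (2)(-2)]Cov(X,Y)
= -8·9 + 4·36 + 4·-5.4 = 50.4

50.400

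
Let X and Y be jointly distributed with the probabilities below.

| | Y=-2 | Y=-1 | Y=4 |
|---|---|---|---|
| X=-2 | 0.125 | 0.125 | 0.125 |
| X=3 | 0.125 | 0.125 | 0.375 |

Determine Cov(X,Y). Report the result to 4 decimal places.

1.7188

E[X] = 1.125,  E[Y] = 1.25
E[XY] = 3.125
Cov(X,Y) = E[XY] − E[X]E[Y] = 3.125 − (1.125)(1.25) = 1.71875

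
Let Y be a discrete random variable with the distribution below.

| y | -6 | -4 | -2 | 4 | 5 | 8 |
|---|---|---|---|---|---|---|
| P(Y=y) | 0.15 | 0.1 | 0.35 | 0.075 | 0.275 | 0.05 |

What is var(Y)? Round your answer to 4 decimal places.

19.6694

E[Y] = (-6)(0.15) + (-4)(0.1) + (-2)(0.35) + (4)(0.075) + (5)(0.275) + (8)(0.05) = 0.075
E[Y²] = (-6)²(0.15) + (-4)²(0.1) + (-2)²(0.35) + (4)²(0.075) + (5)²(0.275) + (8)²(0.05) = 19.675
var(Y) = E[Y²] − (E[Y])² = 19.675 − (0.075)² = 19.669375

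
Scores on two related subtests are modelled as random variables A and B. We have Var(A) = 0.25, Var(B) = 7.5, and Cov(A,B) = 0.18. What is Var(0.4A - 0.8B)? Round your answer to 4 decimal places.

Var(0.4A - 0.8B) = (0.4)²·Var(A) + (-0.8)²·Var(B) + 2·(0.4)·(-0.8)·Cov(A,B)
= 0.16·0.25 + 0.64·7.5 + -0.64·0.18 = 4.7248

4.7248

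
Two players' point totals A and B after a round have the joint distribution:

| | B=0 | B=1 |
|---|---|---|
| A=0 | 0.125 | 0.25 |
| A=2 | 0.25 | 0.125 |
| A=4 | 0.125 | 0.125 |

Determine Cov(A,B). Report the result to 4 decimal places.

E[A] = 1.75,  E[B] = 0.5
E[AB] = 0.75
Cov(A,B) = E[AB] − E[A]E[B] = 0.75 − (1.75)(0.5) = -0.125

-0.1250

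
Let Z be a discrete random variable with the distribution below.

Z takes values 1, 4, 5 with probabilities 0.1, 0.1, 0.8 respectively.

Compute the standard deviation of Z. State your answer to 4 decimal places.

1.2042

E[Z] = (1)(0.1) + (4)(0.1) + (5)(0.8) = 4.5
E[Z²] = (1)²(0.1) + (4)²(0.1) + (5)²(0.8) = 21.7
V(Z) = E[Z²] − (E[Z])² = 21.7 − (4.5)² = 1.45
SD(Z) = √1.45 ≈ 1.2042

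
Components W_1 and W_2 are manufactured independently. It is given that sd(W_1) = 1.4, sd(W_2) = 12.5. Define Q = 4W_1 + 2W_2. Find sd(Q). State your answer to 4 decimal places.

25.6195

Var(W_1) = 1.96, Var(W_2) = 156.25
By independence, Var(Q) = (4)²Var(W_1) + (2)²Var(W_2)
= (4)²·1.96 + (2)²·156.25 = 656.36
sd(Q) = √656.36 ≈ 25.6195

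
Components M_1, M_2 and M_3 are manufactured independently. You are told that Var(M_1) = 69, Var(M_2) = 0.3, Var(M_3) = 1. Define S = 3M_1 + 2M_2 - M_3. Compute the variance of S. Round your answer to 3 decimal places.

623.200

By independence, Var(S) = (3)²Var(M_1) + (2)²Var(M_2) + (-1)²Var(M_3)
= (3)²·69 + (2)²·0.3 + (-1)²·1 = 623.2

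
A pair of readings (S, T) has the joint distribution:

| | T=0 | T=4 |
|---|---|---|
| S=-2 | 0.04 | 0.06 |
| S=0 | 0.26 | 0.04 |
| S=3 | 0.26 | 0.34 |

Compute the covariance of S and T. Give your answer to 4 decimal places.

E[S] = 1.6,  E[T] = 1.76
E[ST] = 3.6
Cov(S,T) = E[ST] − E[S]E[T] = 3.6 − (1.6)(1.76) = 0.784

0.7840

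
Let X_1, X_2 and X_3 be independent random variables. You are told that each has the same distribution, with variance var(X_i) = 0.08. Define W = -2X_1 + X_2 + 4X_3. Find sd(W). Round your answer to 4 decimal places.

1.2961

By independence, var(W) = (-2)²var(X_1) + (1)²var(X_2) + (4)²var(X_3)
= (-2)²·0.08 + (1)²·0.08 + (4)²·0.08 = 1.68
sd(W) = √1.68 ≈ 1.2961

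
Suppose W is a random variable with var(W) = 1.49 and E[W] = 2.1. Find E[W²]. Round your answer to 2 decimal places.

E[W²] = var(W) + (E[W])² = 1.49 + (2.1)² = 5.9

5.90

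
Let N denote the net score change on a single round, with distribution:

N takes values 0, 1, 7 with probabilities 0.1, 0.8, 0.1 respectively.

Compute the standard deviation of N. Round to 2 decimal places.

1.86

E[N] = (0)(0.1) + (1)(0.8) + (7)(0.1) = 1.5
E[N²] = (0)²(0.1) + (1)²(0.8) + (7)²(0.1) = 5.7
Var(N) = E[N²] − (E[N])² = 5.7 − (1.5)² = 3.45
sd(N) = √3.45 ≈ 1.86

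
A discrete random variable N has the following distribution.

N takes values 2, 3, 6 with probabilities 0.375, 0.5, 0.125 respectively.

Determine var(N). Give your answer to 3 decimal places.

E[N] = (2)(0.375) + (3)(0.5) + (6)(0.125) = 3
E[N²] = (2)²(0.375) + (3)²(0.5) + (6)²(0.125) = 10.5
var(N) = E[N²] − (E[N])² = 10.5 − (3)² = 1.5

1.500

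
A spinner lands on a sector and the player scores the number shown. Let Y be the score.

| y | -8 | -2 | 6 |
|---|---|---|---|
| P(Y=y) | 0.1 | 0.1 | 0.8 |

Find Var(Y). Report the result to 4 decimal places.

E[Y] = (-8)(0.1) + (-2)(0.1) + (6)(0.8) = 3.8
E[Y²] = (-8)²(0.1) + (-2)²(0.1) + (6)²(0.8) = 35.6
Var(Y) = E[Y²] − (E[Y])² = 35.6 − (3.8)² = 21.16

21.1600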